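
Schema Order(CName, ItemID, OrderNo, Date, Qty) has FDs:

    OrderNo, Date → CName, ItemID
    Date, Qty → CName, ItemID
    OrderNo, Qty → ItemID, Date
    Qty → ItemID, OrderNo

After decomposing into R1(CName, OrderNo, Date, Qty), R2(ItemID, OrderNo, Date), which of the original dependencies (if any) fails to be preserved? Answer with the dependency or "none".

none

OrderNo, Date → CName, ItemID: restricted closure across fragments reaches CName, ItemID.
Date, Qty → CName, ItemID: restricted closure across fragments reaches CName, ItemID.
OrderNo, Qty → ItemID, Date: restricted closure across fragments reaches ItemID, Date.
Qty → ItemID, OrderNo: restricted closure across fragments reaches ItemID, OrderNo.
Every dependency is enforceable on the fragments, so the decomposition is dependency-preserving.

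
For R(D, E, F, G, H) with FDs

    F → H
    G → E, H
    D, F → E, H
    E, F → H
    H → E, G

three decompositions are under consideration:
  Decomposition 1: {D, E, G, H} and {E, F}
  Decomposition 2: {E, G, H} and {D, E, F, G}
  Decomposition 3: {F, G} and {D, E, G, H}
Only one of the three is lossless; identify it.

Decomposition 1: common = {E}, closure = {E} → lossy.
Decomposition 2: common = {E, G}, closure = {E, G, H} → lossless.
Decomposition 3: common = {G}, closure = {E, G, H} → lossy.

Decomposition 2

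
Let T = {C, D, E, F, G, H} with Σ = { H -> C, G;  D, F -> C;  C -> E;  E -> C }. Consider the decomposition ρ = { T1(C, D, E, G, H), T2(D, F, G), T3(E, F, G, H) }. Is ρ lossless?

No

Chase test. Columns are C, D, E, F, G, H; row i has aⱼ where attribute j ∈ Ti, else bᵢⱼ.
Initial tableau (one row per fragment):
  row 1: a1 a2 a3 b14 a5 a6
  row 2: b21 a2 b23 a4 a5 b26
  row 3: b31 b32 a3 a4 a5 a6
Rows 1 and 3 agree on H; apply H→C, G and equate their C, G entries.
No row becomes fully distinguished — the join is lossy.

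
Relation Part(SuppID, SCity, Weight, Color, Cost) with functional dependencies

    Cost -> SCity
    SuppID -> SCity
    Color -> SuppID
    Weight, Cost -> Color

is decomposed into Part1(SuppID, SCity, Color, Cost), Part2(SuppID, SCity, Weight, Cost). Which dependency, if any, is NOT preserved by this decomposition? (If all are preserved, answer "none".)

Check Weight, Cost → Color: no single fragment contains all of {Weight, Color, Cost}, and the restricted closure of {Weight, Cost} across the fragments never reaches {Color}.
Cost → SCity is preserved.
SuppID → SCity is preserved.
Color → SuppID is preserved.

Weight, Cost -> Color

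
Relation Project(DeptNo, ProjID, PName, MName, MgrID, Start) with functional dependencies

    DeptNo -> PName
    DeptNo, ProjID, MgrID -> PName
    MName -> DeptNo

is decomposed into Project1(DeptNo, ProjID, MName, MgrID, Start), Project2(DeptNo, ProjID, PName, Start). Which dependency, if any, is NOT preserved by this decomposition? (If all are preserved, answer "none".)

DeptNo → PName lies within Project2.
DeptNo, ProjID, MgrID → PName: restricted closure across fragments reaches PName.
MName → DeptNo lies within Project1.
Every dependency is enforceable on the fragments, so the decomposition is dependency-preserving.

none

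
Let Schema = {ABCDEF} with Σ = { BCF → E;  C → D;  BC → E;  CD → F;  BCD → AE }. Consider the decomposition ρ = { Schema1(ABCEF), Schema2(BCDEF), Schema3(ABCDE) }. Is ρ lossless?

Yes

Chase test. Columns are ABCDEF; row i has aⱼ where attribute j ∈ Schemai, else bᵢⱼ.
Initial tableau (one row per fragment):
  row 1: a1 a2 a3 b14 a5 a6
  row 2: b21 a2 a3 a4 a5 a6
  row 3: a1 a2 a3 a4 a5 b36
Rows 1 and 2 agree on C; apply C→D and equate their D entries.
Rows 1 and 3 agree on CD; apply CD→F and equate their F entries.
Rows 1 and 2 agree on BCD; apply BCD→AE and equate their AE entries.
Row 1 is now all distinguished symbols — the join is lossless.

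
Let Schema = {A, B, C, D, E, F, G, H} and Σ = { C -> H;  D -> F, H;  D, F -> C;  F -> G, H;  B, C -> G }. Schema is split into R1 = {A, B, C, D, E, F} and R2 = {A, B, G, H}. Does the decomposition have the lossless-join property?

No

Common attributes: R1 ∩ R2 = {A, B}.
No dependency enlarges {A, B}, so (A, B)⁺ = {A, B}.
The closure contains neither all of R1 = {A, B, C, D, E, F} nor all of R2 = {A, B, G, H}, so the common attributes are not a superkey of either fragment. The join is lossy.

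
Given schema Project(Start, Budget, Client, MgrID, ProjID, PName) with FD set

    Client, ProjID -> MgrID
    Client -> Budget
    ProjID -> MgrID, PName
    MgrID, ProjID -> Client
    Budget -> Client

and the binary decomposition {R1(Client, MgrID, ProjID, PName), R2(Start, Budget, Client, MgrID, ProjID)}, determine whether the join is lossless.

Yes

Common attributes: R1 ∩ R2 = {Client, MgrID, ProjID}.
Closure of {Client, MgrID, ProjID}: Client → Budget applies, adding Budget; ProjID → MgrID, PName applies, adding PName. So (Client, MgrID, ProjID)⁺ = {Budget, Client, MgrID, ProjID, PName}.
This closure contains every attribute of R1, so R1 ∩ R2 → R1. The join is lossless.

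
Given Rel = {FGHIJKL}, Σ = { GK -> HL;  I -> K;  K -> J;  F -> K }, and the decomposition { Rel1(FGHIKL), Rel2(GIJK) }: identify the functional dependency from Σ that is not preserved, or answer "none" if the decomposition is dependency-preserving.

none

GK → HL lies within Rel1.
I → K lies within Rel1.
K → J lies within Rel2.
F → K lies within Rel1.
Every dependency is enforceable on the fragments, so the decomposition is dependency-preserving.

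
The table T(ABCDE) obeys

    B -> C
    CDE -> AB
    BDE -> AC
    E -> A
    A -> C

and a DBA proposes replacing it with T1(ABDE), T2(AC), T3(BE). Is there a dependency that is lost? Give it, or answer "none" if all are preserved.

Check B → C: no single fragment contains all of {BC}, and the restricted closure of {B} across the fragments never reaches {C}.
CDE → AB is preserved.
BDE → AC is preserved.
E → A is preserved.
A → C is preserved.

B -> C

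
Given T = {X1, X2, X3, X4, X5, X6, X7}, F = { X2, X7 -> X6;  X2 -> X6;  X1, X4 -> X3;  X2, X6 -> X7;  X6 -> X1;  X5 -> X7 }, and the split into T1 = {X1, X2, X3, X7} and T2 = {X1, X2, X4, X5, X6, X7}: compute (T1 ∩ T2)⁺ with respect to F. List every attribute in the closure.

T1 ∩ T2 = {X1, X2, X7}.
X2, X7 → X6 applies, adding X6
Closure: {X1, X2, X6, X7}.

X1, X2, X6, X7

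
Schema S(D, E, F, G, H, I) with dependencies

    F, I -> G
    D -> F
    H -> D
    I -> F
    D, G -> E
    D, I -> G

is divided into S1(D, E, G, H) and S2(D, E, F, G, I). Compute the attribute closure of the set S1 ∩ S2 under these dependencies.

S1 ∩ S2 = {D, E, G}.
D → F applies, adding F
Closure: {D, E, F, G}.

D, E, F, G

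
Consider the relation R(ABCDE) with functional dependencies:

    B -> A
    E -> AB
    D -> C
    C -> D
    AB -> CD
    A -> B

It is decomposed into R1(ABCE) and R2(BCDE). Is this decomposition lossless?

Common attributes: R1 ∩ R2 = {BCE}.
Closure of {BCE}: B → A applies, adding A; C → D applies, adding D. So (BCE)⁺ = {ABCDE}.
This closure contains every attribute of R1, so R1 ∩ R2 → R1. The join is lossless.

Yes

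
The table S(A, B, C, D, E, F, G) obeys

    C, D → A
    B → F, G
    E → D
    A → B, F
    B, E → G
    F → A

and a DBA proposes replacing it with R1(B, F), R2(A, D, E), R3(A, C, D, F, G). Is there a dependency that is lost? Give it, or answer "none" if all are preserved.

none

C, D → A lies within R3.
B → F, G: restricted closure across fragments reaches F, G.
E → D lies within R2.
A → B, F: restricted closure across fragments reaches B, F.
B, E → G: restricted closure across fragments reaches G.
F → A lies within R3.
Every dependency is enforceable on the fragments, so the decomposition is dependency-preserving.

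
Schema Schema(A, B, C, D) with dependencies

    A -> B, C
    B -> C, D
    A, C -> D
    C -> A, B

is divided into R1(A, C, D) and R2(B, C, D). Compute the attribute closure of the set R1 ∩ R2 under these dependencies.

R1 ∩ R2 = {C, D}.
C → A, B applies, adding A, B
Closure: {A, B, C, D}.

A, B, C, D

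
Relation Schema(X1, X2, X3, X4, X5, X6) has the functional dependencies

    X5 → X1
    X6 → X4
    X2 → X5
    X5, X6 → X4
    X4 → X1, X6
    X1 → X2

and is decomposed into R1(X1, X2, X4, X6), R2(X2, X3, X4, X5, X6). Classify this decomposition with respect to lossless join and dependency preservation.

lossless and dependency-preserving

Lossless test: (X2, X4, X6)⁺ = {X1, X2, X4, X5, X6}, which contains all of one fragment — lossless.
Dependency preservation: X5 → X1 is not contained in any single fragment, but the restricted closure of its left-hand side across the fragments still reaches the right-hand side; the remaining FDs each lie inside some fragment. All dependencies are preserved.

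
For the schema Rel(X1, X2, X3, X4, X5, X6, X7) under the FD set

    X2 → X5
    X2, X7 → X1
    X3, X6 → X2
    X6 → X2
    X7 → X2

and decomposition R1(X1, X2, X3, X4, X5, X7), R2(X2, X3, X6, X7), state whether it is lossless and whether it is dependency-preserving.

lossy but dependency-preserving

Lossless test: (X2, X3, X7)⁺ = {X1, X2, X3, X5, X7}, which is a superkey of neither fragment — lossy.
Dependency preservation: every FD's attributes lie within a single fragment, so each can be enforced locally — preserved.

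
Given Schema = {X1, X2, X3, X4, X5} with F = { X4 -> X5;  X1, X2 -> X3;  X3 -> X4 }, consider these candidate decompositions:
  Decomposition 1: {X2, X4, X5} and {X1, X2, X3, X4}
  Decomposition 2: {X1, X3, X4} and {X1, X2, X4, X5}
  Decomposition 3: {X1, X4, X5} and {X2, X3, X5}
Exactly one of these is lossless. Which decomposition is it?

Decomposition 1: common = {X2, X4}, closure = {X2, X4, X5} → lossless.
Decomposition 2: common = {X1, X4}, closure = {X1, X4, X5} → lossy.
Decomposition 3: common = {X5}, closure = {X5} → lossy.

Decomposition 1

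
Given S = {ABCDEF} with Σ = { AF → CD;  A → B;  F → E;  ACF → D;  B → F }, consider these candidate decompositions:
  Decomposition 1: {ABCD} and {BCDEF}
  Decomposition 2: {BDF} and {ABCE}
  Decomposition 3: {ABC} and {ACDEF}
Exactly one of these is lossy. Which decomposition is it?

Decomposition 2

Decomposition 1: common = {BCD}, closure = {BCDEF} → lossless.
Decomposition 2: common = {B}, closure = {BEF} → lossy.
Decomposition 3: common = {AC}, closure = {ABCDEF} → lossless.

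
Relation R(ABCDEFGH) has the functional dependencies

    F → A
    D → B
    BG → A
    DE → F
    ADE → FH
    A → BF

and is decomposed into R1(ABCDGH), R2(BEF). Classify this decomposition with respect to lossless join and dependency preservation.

lossy and not dependency-preserving

Lossless test: (B)⁺ = {B}, which is a superkey of neither fragment — lossy.
Dependency preservation: the restricted closure of {F} across the fragments never reaches {A}, so F → A cannot be enforced without a join — not preserved.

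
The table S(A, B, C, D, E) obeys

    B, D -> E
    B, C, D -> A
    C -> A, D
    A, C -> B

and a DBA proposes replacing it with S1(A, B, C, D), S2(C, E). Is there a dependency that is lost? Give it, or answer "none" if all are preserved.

B, D -> E

Check B, D → E: no single fragment contains all of {B, D, E}, and the restricted closure of {B, D} across the fragments never reaches {E}.
B, C, D → A is preserved.
C → A, D is preserved.
A, C → B is preserved.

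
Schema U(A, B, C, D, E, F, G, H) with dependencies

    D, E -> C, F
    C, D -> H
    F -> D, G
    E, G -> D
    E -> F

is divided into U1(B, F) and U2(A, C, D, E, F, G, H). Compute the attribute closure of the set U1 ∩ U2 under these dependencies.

D, F, G

U1 ∩ U2 = {F}.
F → D, G applies, adding D, G
Closure: {D, F, G}.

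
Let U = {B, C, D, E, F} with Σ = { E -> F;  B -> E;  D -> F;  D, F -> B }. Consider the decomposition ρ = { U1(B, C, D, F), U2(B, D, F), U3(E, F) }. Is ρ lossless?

Chase test. Columns are B, C, D, E, F; row i has aⱼ where attribute j ∈ Ui, else bᵢⱼ.
Initial tableau (one row per fragment):
  row 1: a1 a2 a3 b14 a5
  row 2: a1 b22 a3 b24 a5
  row 3: b31 b32 b33 a4 a5
Rows 1 and 2 agree on B; apply B→E and equate their E entries.
No row becomes fully distinguished — the join is lossy.

No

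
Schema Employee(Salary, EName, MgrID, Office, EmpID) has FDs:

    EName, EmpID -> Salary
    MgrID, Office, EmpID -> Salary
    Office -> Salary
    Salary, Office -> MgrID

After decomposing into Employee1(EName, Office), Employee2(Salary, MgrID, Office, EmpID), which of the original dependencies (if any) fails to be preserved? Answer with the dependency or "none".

EName, EmpID -> Salary

Check EName, EmpID → Salary: no single fragment contains all of {Salary, EName, EmpID}, and the restricted closure of {EName, EmpID} across the fragments never reaches {Salary}.
MgrID, Office, EmpID → Salary is preserved.
Office → Salary is preserved.
Salary, Office → MgrID is preserved.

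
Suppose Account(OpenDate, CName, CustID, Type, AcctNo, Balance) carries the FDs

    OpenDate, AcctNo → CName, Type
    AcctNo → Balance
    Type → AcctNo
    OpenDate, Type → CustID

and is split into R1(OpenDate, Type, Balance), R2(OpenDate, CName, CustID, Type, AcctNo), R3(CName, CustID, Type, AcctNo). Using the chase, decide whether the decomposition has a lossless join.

Chase test. Columns are OpenDate, CName, CustID, Type, AcctNo, Balance; row i has aⱼ where attribute j ∈ Ri, else bᵢⱼ.
Initial tableau (one row per fragment):
  row 1: a1 b12 b13 a4 b15 a6
  row 2: a1 a2 a3 a4 a5 b26
  row 3: b31 a2 a3 a4 a5 b36
Rows 2 and 3 agree on AcctNo; apply AcctNo→Balance and equate their Balance entries.
Rows 1 and 2 agree on Type; apply Type→AcctNo and equate their AcctNo entries.
Rows 1 and 2 agree on OpenDate, Type; apply OpenDate, Type→CustID and equate their CustID entries.
Rows 1 and 2 agree on OpenDate, AcctNo; apply OpenDate, AcctNo→CName, Type and equate their CName, Type entries.
Rows 1 and 2 agree on AcctNo; apply AcctNo→Balance and equate their Balance entries.
Row 1 is now all distinguished symbols — the join is lossless.

Yes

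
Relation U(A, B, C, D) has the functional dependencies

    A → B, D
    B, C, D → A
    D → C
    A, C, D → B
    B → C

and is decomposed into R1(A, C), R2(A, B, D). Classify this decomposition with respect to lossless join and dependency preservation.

lossless but not dependency-preserving

Lossless test: (A)⁺ = {A, B, C, D}, which contains all of one fragment — lossless.
Dependency preservation: the restricted closure of {D} across the fragments never reaches {C}, so D → C cannot be enforced without a join — not preserved.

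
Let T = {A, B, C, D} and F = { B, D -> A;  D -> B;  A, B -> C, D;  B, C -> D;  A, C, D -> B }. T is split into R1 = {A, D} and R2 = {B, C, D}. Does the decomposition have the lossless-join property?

Common attributes: R1 ∩ R2 = {D}.
Closure of {D}: D → B applies, adding B; B, D → A applies, adding A; A, B → C, D applies, adding C. So (D)⁺ = {A, B, C, D}.
This closure contains every attribute of R1, so R1 ∩ R2 → R1. The join is lossless.

Yes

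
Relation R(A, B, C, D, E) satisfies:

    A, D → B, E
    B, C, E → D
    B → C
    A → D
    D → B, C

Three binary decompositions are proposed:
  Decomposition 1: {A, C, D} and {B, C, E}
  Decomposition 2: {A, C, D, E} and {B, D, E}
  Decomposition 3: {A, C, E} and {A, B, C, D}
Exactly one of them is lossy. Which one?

Decomposition 1: common = {C}, closure = {C} → lossy.
Decomposition 2: common = {D, E}, closure = {B, C, D, E} → lossless.
Decomposition 3: common = {A, C}, closure = {A, B, C, D, E} → lossless.

Decomposition 1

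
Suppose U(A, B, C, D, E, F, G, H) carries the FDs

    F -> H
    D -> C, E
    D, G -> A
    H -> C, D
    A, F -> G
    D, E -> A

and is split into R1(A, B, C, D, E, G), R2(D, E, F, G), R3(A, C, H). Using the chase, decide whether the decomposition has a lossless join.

Chase test. Columns are A, B, C, D, E, F, G, H; row i has aⱼ where attribute j ∈ Ri, else bᵢⱼ.
Initial tableau (one row per fragment):
  row 1: a1 a2 a3 a4 a5 b16 a7 b18
  row 2: b21 b22 b23 a4 a5 a6 a7 b28
  row 3: a1 b32 a3 b34 b35 b36 b37 a8
Rows 1 and 2 agree on D; apply D→C, E and equate their C, E entries.
Rows 1 and 2 agree on D, G; apply D, G→A and equate their A entries.
No row becomes fully distinguished — the join is lossy.

No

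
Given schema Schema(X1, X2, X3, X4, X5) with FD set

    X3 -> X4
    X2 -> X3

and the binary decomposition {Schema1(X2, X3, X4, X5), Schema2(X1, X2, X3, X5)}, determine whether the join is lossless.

Yes

Common attributes: Schema1 ∩ Schema2 = {X2, X3, X5}.
Closure of {X2, X3, X5}: X3 → X4 applies, adding X4. So (X2, X3, X5)⁺ = {X2, X3, X4, X5}.
This closure contains every attribute of Schema1, so Schema1 ∩ Schema2 → Schema1. The join is lossless.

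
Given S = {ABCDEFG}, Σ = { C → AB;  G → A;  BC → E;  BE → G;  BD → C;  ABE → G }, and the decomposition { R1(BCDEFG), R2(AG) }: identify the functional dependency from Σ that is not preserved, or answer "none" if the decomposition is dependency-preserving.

none

C → AB: restricted closure across fragments reaches AB.
G → A lies within R2.
BC → E lies within R1.
BE → G lies within R1.
BD → C lies within R1.
ABE → G: restricted closure across fragments reaches G.
Every dependency is enforceable on the fragments, so the decomposition is dependency-preserving.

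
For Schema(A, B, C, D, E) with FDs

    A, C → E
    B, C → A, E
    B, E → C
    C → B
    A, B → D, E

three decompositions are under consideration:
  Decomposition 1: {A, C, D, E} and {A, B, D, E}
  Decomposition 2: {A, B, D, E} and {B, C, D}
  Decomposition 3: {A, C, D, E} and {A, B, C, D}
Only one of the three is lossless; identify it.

Decomposition 3

Decomposition 1: common = {A, D, E}, closure = {A, D, E} → lossy.
Decomposition 2: common = {B, D}, closure = {B, D} → lossy.
Decomposition 3: common = {A, C, D}, closure = {A, B, C, D, E} → lossless.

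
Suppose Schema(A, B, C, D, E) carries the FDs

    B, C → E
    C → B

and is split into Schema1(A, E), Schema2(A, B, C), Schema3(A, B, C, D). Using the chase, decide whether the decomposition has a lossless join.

Chase test. Columns are A, B, C, D, E; row i has aⱼ where attribute j ∈ Schemai, else bᵢⱼ.
Initial tableau (one row per fragment):
  row 1: a1 b12 b13 b14 a5
  row 2: a1 a2 a3 b24 b25
  row 3: a1 a2 a3 a4 b35
Rows 2 and 3 agree on B, C; apply B, C→E and equate their E entries.
No row becomes fully distinguished — the join is lossy.

No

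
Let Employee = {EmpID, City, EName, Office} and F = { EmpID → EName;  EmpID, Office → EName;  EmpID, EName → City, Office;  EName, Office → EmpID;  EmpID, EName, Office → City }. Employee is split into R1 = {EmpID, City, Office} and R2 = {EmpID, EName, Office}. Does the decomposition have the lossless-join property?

Common attributes: R1 ∩ R2 = {EmpID, Office}.
Closure of {EmpID, Office}: EmpID → EName applies, adding EName; EmpID, EName → City, Office applies, adding City. So (EmpID, Office)⁺ = {EmpID, City, EName, Office}.
This closure contains every attribute of R1, so R1 ∩ R2 → R1. The join is lossless.

Yes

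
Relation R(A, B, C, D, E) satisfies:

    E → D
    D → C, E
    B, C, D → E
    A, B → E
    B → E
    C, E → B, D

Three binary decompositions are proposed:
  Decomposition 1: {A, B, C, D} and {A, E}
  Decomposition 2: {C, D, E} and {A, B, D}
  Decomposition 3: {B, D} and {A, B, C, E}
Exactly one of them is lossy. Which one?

Decomposition 1: common = {A}, closure = {A} → lossy.
Decomposition 2: common = {D}, closure = {B, C, D, E} → lossless.
Decomposition 3: common = {B}, closure = {B, C, D, E} → lossless.

Decomposition 1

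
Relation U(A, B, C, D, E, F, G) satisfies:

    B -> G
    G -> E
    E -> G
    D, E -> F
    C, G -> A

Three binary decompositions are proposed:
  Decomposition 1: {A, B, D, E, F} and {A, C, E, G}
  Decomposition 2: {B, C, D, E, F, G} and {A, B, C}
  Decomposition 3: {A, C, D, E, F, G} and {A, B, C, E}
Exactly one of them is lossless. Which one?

Decomposition 1: common = {A, E}, closure = {A, E, G} → lossy.
Decomposition 2: common = {B, C}, closure = {A, B, C, E, G} → lossless.
Decomposition 3: common = {A, C, E}, closure = {A, C, E, G} → lossy.

Decomposition 2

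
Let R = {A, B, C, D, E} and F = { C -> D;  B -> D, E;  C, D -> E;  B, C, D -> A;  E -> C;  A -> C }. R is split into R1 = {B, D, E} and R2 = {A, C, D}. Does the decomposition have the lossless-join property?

Common attributes: R1 ∩ R2 = {D}.
No dependency enlarges {D}, so (D)⁺ = {D}.
The closure contains neither all of R1 = {B, D, E} nor all of R2 = {A, C, D}, so the common attributes are not a superkey of either fragment. The join is lossy.

No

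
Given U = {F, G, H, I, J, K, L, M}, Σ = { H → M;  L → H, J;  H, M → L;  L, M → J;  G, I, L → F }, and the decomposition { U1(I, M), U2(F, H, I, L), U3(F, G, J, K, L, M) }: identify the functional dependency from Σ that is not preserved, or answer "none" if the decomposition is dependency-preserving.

G, I, L → F

Check G, I, L → F: no single fragment contains all of {F, G, I, L}, and the restricted closure of {G, I, L} across the fragments never reaches {F}.
H → M is preserved.
L → H, J is preserved.
H, M → L is preserved.
L, M → J is preserved.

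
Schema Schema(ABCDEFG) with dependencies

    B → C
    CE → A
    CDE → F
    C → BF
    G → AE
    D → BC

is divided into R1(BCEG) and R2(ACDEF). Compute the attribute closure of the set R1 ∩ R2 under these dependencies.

R1 ∩ R2 = {CE}.
CE → A applies, adding A
C → BF applies, adding BF
Closure: {ABCEF}.

ABCEF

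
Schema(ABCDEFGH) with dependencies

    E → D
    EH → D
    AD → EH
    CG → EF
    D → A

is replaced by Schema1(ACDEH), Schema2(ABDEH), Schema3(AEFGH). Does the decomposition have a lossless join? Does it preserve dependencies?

lossy and not dependency-preserving

Lossless test (chase): Rows 1 and 3 agree on E; apply E→D and equate their D entries. No row becomes fully distinguished — the join is lossy.
Dependency preservation: the restricted closure of {CG} across the fragments never reaches {EF}, so CG → EF cannot be enforced without a join — not preserved.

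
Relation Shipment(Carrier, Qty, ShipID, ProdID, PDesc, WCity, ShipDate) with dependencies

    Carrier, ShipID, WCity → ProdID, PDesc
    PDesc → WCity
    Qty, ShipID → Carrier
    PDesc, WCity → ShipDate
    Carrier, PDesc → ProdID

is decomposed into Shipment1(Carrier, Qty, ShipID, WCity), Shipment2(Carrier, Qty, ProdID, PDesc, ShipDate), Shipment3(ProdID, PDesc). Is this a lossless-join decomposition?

No

Chase test. Columns are Carrier, Qty, ShipID, ProdID, PDesc, WCity, ShipDate; row i has aⱼ where attribute j ∈ Shipmenti, else bᵢⱼ.
Initial tableau (one row per fragment):
  row 1: a1 a2 a3 b14 b15 a6 b17
  row 2: a1 a2 b23 a4 a5 b26 a7
  row 3: b31 b32 b33 a4 a5 b36 b37
Rows 2 and 3 agree on PDesc; apply PDesc→WCity and equate their WCity entries.
Rows 2 and 3 agree on PDesc, WCity; apply PDesc, WCity→ShipDate and equate their ShipDate entries.
No row becomes fully distinguished — the join is lossy.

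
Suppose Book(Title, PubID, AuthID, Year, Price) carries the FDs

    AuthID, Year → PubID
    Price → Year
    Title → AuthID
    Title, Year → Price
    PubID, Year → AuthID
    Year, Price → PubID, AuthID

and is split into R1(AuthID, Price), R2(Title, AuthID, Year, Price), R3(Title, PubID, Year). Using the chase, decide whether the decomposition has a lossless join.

Yes

Chase test. Columns are Title, PubID, AuthID, Year, Price; row i has aⱼ where attribute j ∈ Ri, else bᵢⱼ.
Initial tableau (one row per fragment):
  row 1: b11 b12 a3 b14 a5
  row 2: a1 b22 a3 a4 a5
  row 3: a1 a2 b33 a4 b35
Rows 1 and 2 agree on Price; apply Price→Year and equate their Year entries.
Rows 2 and 3 agree on Title; apply Title→AuthID and equate their AuthID entries.
Rows 2 and 3 agree on Title, Year; apply Title, Year→Price and equate their Price entries.
Rows 1 and 2 agree on Year, Price; apply Year, Price→PubID, AuthID and equate their PubID, AuthID entries.
Rows 1 and 3 agree on Year, Price; apply Year, Price→PubID, AuthID and equate their PubID, AuthID entries.
Row 2 is now all distinguished symbols — the join is lossless.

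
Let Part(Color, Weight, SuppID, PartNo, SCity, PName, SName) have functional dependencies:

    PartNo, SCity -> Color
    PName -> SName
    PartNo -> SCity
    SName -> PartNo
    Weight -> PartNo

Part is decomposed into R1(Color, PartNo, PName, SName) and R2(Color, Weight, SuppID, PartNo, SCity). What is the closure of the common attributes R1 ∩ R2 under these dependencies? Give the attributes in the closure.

Color, PartNo, SCity

R1 ∩ R2 = {Color, PartNo}.
PartNo → SCity applies, adding SCity
Closure: {Color, PartNo, SCity}.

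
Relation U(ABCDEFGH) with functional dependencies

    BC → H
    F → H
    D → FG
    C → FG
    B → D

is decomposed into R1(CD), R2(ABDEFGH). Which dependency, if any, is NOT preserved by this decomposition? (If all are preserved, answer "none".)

Check C → FG: no single fragment contains all of {CFG}, and the restricted closure of {C} across the fragments never reaches {FG}.
BC → H is preserved.
F → H is preserved.
D → FG is preserved.
B → D is preserved.

C → FG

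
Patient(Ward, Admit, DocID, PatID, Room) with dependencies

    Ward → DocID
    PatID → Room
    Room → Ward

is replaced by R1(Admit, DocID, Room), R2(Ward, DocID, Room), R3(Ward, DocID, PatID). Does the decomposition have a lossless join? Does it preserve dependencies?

lossy and not dependency-preserving

Lossless test (chase): Rows 1 and 2 agree on Room; apply Room→Ward and equate their Ward entries. No row becomes fully distinguished — the join is lossy.
Dependency preservation: the restricted closure of {PatID} across the fragments never reaches {Room}, so PatID → Room cannot be enforced without a join — not preserved.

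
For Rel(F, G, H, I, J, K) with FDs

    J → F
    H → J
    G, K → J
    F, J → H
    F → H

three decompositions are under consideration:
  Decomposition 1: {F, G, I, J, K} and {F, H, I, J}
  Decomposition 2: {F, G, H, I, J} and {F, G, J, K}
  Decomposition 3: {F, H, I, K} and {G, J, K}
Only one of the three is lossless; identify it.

Decomposition 1: common = {F, I, J}, closure = {F, H, I, J} → lossless.
Decomposition 2: common = {F, G, J}, closure = {F, G, H, J} → lossy.
Decomposition 3: common = {K}, closure = {K} → lossy.

Decomposition 1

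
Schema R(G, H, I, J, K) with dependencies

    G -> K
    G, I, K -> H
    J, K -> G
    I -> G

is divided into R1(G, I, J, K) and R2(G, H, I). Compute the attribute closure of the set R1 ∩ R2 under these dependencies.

R1 ∩ R2 = {G, I}.
G → K applies, adding K
G, I, K → H applies, adding H
Closure: {G, H, I, K}.

G, H, I, K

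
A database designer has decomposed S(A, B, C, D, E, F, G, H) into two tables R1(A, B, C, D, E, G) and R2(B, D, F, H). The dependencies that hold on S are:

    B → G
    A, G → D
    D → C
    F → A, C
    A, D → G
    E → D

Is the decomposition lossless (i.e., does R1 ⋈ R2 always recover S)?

Common attributes: R1 ∩ R2 = {B, D}.
Closure of {B, D}: B → G applies, adding G; D → C applies, adding C. So (B, D)⁺ = {B, C, D, G}.
The closure contains neither all of R1 = {A, B, C, D, E, G} nor all of R2 = {B, D, F, H}, so the common attributes are not a superkey of either fragment. The join is lossy.

No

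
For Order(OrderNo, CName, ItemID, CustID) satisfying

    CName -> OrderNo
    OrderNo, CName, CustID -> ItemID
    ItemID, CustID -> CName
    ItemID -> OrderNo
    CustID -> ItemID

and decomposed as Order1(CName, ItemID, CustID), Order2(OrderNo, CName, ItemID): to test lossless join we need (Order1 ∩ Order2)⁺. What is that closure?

Order1 ∩ Order2 = {CName, ItemID}.
CName → OrderNo applies, adding OrderNo
Closure: {OrderNo, CName, ItemID}.

OrderNo, CName, ItemID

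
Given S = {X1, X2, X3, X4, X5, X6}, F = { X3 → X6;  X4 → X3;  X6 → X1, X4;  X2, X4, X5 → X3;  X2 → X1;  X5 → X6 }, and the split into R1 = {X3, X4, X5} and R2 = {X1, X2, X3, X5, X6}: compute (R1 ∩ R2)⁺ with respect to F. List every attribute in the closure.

X1, X3, X4, X5, X6

R1 ∩ R2 = {X3, X5}.
X3 → X6 applies, adding X6
X6 → X1, X4 applies, adding X1, X4
Closure: {X1, X3, X4, X5, X6}.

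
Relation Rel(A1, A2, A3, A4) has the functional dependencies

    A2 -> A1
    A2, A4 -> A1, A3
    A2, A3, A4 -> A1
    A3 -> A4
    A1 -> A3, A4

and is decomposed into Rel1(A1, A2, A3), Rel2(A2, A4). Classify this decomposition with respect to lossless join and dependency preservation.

Lossless test: (A2)⁺ = {A1, A2, A3, A4}, which contains all of one fragment — lossless.
Dependency preservation: the restricted closure of {A3} across the fragments never reaches {A4}, so A3 → A4 cannot be enforced without a join — not preserved.

lossless but not dependency-preserving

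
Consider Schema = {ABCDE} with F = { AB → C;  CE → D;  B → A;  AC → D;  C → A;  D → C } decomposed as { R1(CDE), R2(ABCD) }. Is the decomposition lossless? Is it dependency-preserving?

Lossless test: (CD)⁺ = {ACD}, which is a superkey of neither fragment — lossy.
Dependency preservation: every FD's attributes lie within a single fragment, so each can be enforced locally — preserved.

lossy but dependency-preserving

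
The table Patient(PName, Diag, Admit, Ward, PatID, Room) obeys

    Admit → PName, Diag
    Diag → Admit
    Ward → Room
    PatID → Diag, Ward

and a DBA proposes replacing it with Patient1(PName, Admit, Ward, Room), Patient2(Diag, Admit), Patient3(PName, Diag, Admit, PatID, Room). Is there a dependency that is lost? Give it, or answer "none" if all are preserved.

Check PatID → Diag, Ward: no single fragment contains all of {Diag, Ward, PatID}, and the restricted closure of {PatID} across the fragments never reaches {Diag, Ward}.
Admit → PName, Diag is preserved.
Diag → Admit is preserved.
Ward → Room is preserved.

PatID → Diag, Ward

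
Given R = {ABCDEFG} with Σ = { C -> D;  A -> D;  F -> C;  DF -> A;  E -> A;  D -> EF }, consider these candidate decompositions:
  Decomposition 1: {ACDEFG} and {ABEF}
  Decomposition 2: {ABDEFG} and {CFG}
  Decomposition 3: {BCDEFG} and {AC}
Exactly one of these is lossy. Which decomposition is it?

Decomposition 1

Decomposition 1: common = {AEF}, closure = {ACDEF} → lossy.
Decomposition 2: common = {FG}, closure = {ACDEFG} → lossless.
Decomposition 3: common = {C}, closure = {ACDEF} → lossless.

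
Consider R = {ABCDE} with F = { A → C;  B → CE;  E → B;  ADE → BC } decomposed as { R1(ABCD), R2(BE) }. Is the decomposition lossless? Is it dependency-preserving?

lossless and dependency-preserving

Lossless test: (B)⁺ = {BCE}, which contains all of one fragment — lossless.
Dependency preservation: B → CE; ADE → BC are not contained in any single fragment, but the restricted closure of each left-hand side across the fragments still reaches the right-hand side; the remaining FDs each lie inside some fragment. All dependencies are preserved.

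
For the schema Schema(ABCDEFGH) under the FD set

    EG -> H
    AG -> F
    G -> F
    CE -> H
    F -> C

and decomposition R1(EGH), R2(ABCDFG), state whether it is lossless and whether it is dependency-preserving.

Lossless test: (G)⁺ = {CFG}, which is a superkey of neither fragment — lossy.
Dependency preservation: the restricted closure of {CE} across the fragments never reaches {H}, so CE → H cannot be enforced without a join — not preserved.

lossy and not dependency-preserving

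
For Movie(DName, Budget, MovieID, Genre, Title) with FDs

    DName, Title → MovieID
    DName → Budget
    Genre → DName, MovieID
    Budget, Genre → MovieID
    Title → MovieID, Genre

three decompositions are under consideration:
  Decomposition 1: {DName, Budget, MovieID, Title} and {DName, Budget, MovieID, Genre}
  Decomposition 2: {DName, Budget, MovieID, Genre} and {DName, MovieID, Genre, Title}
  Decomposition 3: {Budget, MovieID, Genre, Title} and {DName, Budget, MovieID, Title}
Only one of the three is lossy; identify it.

Decomposition 1: common = {DName, Budget, MovieID}, closure = {DName, Budget, MovieID} → lossy.
Decomposition 2: common = {DName, MovieID, Genre}, closure = {DName, Budget, MovieID, Genre} → lossless.
Decomposition 3: common = {Budget, MovieID, Title}, closure = {DName, Budget, MovieID, Genre, Title} → lossless.

Decomposition 1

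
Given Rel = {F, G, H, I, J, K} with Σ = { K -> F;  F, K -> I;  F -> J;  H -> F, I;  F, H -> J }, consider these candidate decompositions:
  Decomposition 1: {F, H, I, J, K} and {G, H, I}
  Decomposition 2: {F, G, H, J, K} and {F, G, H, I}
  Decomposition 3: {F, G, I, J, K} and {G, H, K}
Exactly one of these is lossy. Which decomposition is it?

Decomposition 1: common = {H, I}, closure = {F, H, I, J} → lossy.
Decomposition 2: common = {F, G, H}, closure = {F, G, H, I, J} → lossless.
Decomposition 3: common = {G, K}, closure = {F, G, I, J, K} → lossless.

Decomposition 1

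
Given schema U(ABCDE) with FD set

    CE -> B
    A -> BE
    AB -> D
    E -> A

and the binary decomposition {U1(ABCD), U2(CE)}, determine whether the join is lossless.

Common attributes: U1 ∩ U2 = {C}.
No dependency enlarges {C}, so (C)⁺ = {C}.
The closure contains neither all of U1 = {ABCD} nor all of U2 = {CE}, so the common attributes are not a superkey of either fragment. The join is lossy.

No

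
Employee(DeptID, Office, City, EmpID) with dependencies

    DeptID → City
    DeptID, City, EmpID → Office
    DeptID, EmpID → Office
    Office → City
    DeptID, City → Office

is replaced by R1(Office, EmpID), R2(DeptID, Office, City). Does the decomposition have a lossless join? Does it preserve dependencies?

Lossless test: (Office)⁺ = {Office, City}, which is a superkey of neither fragment — lossy.
Dependency preservation: DeptID, City, EmpID → Office; DeptID, EmpID → Office are not contained in any single fragment, but the restricted closure of each left-hand side across the fragments still reaches the right-hand side; the remaining FDs each lie inside some fragment. All dependencies are preserved.

lossy but dependency-preserving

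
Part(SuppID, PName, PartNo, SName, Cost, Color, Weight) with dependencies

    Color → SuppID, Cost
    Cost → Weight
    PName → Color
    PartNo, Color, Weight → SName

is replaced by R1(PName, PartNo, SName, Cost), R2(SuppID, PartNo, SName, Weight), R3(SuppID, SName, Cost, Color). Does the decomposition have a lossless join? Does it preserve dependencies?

lossy and not dependency-preserving

Lossless test (chase): Rows 1 and 3 agree on Cost; apply Cost→Weight and equate their Weight entries. No row becomes fully distinguished — the join is lossy.
Dependency preservation: the restricted closure of {Cost} across the fragments never reaches {Weight}, so Cost → Weight cannot be enforced without a join — not preserved.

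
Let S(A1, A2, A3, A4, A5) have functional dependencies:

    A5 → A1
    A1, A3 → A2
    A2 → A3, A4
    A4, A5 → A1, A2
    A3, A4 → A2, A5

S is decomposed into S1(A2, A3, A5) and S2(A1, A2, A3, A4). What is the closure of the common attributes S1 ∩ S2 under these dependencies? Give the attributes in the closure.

A1, A2, A3, A4, A5

S1 ∩ S2 = {A2, A3}.
A2 → A3, A4 applies, adding A4
A3, A4 → A2, A5 applies, adding A5
A5 → A1 applies, adding A1
Closure: {A1, A2, A3, A4, A5}.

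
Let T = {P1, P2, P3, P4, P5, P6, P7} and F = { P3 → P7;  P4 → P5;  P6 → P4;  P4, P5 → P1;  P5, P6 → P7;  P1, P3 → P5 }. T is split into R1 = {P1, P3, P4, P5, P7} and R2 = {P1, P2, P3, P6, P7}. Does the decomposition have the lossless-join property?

No

Common attributes: R1 ∩ R2 = {P1, P3, P7}.
Closure of {P1, P3, P7}: P1, P3 → P5 applies, adding P5. So (P1, P3, P7)⁺ = {P1, P3, P5, P7}.
The closure contains neither all of R1 = {P1, P3, P4, P5, P7} nor all of R2 = {P1, P2, P3, P6, P7}, so the common attributes are not a superkey of either fragment. The join is lossy.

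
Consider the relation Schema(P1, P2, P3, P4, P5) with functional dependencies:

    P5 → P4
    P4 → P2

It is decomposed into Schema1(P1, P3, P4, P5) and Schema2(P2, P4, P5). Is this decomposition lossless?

Common attributes: Schema1 ∩ Schema2 = {P4, P5}.
Closure of {P4, P5}: P4 → P2 applies, adding P2. So (P4, P5)⁺ = {P2, P4, P5}.
This closure contains every attribute of Schema2, so Schema1 ∩ Schema2 → Schema2. The join is lossless.

Yes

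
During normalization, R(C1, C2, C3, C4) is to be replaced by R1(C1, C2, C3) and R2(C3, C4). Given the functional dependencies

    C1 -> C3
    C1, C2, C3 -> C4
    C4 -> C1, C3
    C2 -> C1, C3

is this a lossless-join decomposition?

No

Common attributes: R1 ∩ R2 = {C3}.
No dependency enlarges {C3}, so (C3)⁺ = {C3}.
The closure contains neither all of R1 = {C1, C2, C3} nor all of R2 = {C3, C4}, so the common attributes are not a superkey of either fragment. The join is lossy.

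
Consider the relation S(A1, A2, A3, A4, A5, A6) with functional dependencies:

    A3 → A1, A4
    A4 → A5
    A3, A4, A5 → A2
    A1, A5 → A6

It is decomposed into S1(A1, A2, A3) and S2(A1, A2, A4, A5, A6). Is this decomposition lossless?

No

Common attributes: S1 ∩ S2 = {A1, A2}.
No dependency enlarges {A1, A2}, so (A1, A2)⁺ = {A1, A2}.
The closure contains neither all of S1 = {A1, A2, A3} nor all of S2 = {A1, A2, A4, A5, A6}, so the common attributes are not a superkey of either fragment. The join is lossy.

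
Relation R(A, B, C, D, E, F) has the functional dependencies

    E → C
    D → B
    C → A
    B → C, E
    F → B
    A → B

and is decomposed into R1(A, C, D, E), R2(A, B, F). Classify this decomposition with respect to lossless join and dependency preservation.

Lossless test: (A)⁺ = {A, B, C, E}, which is a superkey of neither fragment — lossy.
Dependency preservation: D → B; B → C, E are not contained in any single fragment, but the restricted closure of each left-hand side across the fragments still reaches the right-hand side; the remaining FDs each lie inside some fragment. All dependencies are preserved.

lossy but dependency-preserving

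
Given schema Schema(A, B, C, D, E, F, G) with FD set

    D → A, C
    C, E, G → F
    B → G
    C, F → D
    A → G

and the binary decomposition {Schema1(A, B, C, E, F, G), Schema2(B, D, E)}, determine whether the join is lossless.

No

Common attributes: Schema1 ∩ Schema2 = {B, E}.
Closure of {B, E}: B → G applies, adding G. So (B, E)⁺ = {B, E, G}.
The closure contains neither all of Schema1 = {A, B, C, E, F, G} nor all of Schema2 = {B, D, E}, so the common attributes are not a superkey of either fragment. The join is lossy.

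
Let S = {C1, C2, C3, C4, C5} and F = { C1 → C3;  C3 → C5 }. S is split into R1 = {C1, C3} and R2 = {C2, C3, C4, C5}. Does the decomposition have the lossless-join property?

No

Common attributes: R1 ∩ R2 = {C3}.
Closure of {C3}: C3 → C5 applies, adding C5. So (C3)⁺ = {C3, C5}.
The closure contains neither all of R1 = {C1, C3} nor all of R2 = {C2, C3, C4, C5}, so the common attributes are not a superkey of either fragment. The join is lossy.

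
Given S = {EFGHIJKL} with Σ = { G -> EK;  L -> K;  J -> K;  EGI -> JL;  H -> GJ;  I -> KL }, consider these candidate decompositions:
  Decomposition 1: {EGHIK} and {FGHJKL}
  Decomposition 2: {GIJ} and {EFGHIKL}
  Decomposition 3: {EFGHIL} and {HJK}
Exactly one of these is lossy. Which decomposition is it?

Decomposition 1: common = {GHK}, closure = {EGHJK} → lossy.
Decomposition 2: common = {GI}, closure = {EGIJKL} → lossless.
Decomposition 3: common = {H}, closure = {EGHJK} → lossless.

Decomposition 1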